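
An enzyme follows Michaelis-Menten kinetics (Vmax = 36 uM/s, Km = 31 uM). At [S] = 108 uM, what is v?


v = Vmax * [S] / (Km + [S])
v = 36 * 108 / (31 + 108)
v = 27.9712 uM/s

27.9712 uM/s


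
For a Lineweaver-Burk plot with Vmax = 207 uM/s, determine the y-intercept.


y-intercept = 1/Vmax
= 1/207
= 0.0048 s/uM

0.0048 s/uM


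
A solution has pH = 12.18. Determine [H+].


[H+] = 10^(-pH)
[H+] = 10^(-12.18)
[H+] = 6.607e-13 M

6.607e-13 M


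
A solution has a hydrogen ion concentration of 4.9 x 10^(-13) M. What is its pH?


pH = -log10([H+])
pH = -log10(4.9 x 10^(-13))
pH = 12.3098

12.3098


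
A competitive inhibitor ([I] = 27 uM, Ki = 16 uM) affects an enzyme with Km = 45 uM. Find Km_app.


Km_app = Km * (1 + [I]/Ki)
Km_app = 45 * (1 + 27/16)
Km_app = 120.9375 uM

120.9375 uM


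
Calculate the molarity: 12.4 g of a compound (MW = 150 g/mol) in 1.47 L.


C = (mass / MW) / volume
C = (12.4 / 150) / 1.47
C = 0.0562 M

0.0562 M


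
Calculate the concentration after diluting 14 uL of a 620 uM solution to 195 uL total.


C2 = C1 * V1 / V2
C2 = 620 * 14 / 195
C2 = 44.5128 uM

44.5128 uM


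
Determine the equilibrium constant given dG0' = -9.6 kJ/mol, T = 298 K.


Keq = exp(-dG0 * 1000 / (R * T))
Keq = exp(-(-9.6) * 1000 / (8.314 * 298))
Keq = 48.1712

48.1712


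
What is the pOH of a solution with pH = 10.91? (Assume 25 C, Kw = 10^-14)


pOH = 14 - pH
pOH = 14 - 10.91
pOH = 3.09

3.09


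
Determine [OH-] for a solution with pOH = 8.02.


[OH-] = 10^(-pOH)
[OH-] = 10^(-8.02)
[OH-] = 9.550e-09 M

9.550e-09 M


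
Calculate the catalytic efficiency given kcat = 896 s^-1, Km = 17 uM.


Catalytic efficiency = kcat / Km
= 896 / 17
= 52.7059 uM^-1*s^-1

52.7059 uM^-1*s^-1


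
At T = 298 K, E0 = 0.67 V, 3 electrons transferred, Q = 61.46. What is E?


E = E0 - (RT/nF) * ln(Q)
E = 0.67 - (8.314 * 298 / (3 * 96485)) * ln(61.46)
E = 0.6347 V

0.6347 V


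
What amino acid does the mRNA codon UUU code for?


Standard genetic code lookup.
Codon UUU -> Phe

Phe


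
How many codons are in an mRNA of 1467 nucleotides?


codons = nucleotides / 3
codons = 1467 / 3 = 489

489


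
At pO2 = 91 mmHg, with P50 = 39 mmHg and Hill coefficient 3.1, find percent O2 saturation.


Y = pO2^n / (P50^n + pO2^n)
Y = 91^3.1 / (39^3.1 + 91^3.1)
Y = 93.26%

93.26%


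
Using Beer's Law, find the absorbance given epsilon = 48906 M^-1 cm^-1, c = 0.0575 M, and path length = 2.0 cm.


A = epsilon * c * l
A = 48906 * 0.0575 * 2.0
A = 5624.19

5624.19


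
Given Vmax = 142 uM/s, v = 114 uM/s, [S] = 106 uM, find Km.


Km = [S] * (Vmax - v) / v
Km = 106 * (142 - 114) / 114
Km = 26.0351 uM

26.0351 uM


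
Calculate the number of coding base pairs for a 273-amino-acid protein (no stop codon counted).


Each amino acid = 1 codon = 3 bp
bp = 273 * 3 = 819 bp

819 bp


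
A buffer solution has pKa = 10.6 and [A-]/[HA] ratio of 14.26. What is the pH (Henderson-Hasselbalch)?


pH = pKa + log10([A-]/[HA])
pH = 10.6 + log10(14.26)
pH = 11.7541

11.7541


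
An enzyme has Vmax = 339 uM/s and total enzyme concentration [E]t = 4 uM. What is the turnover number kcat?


kcat = Vmax / [E]t
kcat = 339 / 4
kcat = 84.75 s^-1

84.75 s^-1


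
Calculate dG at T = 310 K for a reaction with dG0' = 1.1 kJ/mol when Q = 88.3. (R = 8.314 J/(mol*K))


dG = dG0' + RT * ln(Q) / 1000
dG = 1.1 + 8.314 * 310 * ln(88.3) / 1000
dG = 12.6484 kJ/mol

12.6484 kJ/mol


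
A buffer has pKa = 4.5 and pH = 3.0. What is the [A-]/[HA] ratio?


[A-]/[HA] = 10^(pH - pKa)
= 10^(3.0 - 4.5)
= 0.0316

0.0316


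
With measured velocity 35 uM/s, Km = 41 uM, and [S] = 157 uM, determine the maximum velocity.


Vmax = v * (Km + [S]) / [S]
Vmax = 35 * (41 + 157) / 157
Vmax = 44.1401 uM/s

44.1401 uM/s


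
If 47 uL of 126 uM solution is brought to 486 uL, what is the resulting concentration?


C2 = C1 * V1 / V2
C2 = 126 * 47 / 486
C2 = 12.1852 uM

12.1852 uM


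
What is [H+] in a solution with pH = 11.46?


[H+] = 10^(-pH)
[H+] = 10^(-11.46)
[H+] = 3.467e-12 M

3.467e-12 M


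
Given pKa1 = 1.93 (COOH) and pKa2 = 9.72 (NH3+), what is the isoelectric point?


pI = (pKa1 + pKa2) / 2
pI = (1.93 + 9.72) / 2
pI = 5.825

5.825


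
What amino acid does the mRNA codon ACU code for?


Standard genetic code lookup.
Codon ACU -> Thr

Thr


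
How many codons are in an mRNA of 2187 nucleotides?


codons = nucleotides / 3
codons = 2187 / 3 = 729

729


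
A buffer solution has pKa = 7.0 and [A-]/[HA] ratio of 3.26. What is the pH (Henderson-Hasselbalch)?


pH = pKa + log10([A-]/[HA])
pH = 7.0 + log10(3.26)
pH = 7.5132

7.5132


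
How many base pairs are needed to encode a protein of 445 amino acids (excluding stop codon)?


Each amino acid = 1 codon = 3 bp
bp = 445 * 3 = 1335 bp

1335 bp


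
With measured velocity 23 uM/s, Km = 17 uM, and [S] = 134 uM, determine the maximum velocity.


Vmax = v * (Km + [S]) / [S]
Vmax = 23 * (17 + 134) / 134
Vmax = 25.9179 uM/s

25.9179 uM/s


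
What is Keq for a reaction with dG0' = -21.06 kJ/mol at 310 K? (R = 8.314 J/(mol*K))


Keq = exp(-dG0 * 1000 / (R * T))
Keq = exp(-(-21.06) * 1000 / (8.314 * 310))
Keq = 3537.6406

3537.6406


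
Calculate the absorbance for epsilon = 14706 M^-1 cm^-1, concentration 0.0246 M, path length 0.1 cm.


A = epsilon * c * l
A = 14706 * 0.0246 * 0.1
A = 36.1768

36.1768


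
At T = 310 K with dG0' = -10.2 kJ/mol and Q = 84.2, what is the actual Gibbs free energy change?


dG = dG0' + RT * ln(Q) / 1000
dG = -10.2 + 8.314 * 310 * ln(84.2) / 1000
dG = 1.2259 kJ/mol

1.2259 kJ/mol


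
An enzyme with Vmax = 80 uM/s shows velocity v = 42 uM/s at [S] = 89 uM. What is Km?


Km = [S] * (Vmax - v) / v
Km = 89 * (80 - 42) / 42
Km = 80.5238 uM

80.5238 uM


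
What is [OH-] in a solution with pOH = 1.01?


[OH-] = 10^(-pOH)
[OH-] = 10^(-1.01)
[OH-] = 0.0977 M

0.0977 M


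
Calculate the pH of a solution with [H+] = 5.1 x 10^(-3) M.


pH = -log10([H+])
pH = -log10(5.1 x 10^(-3))
pH = 2.2924

2.2924


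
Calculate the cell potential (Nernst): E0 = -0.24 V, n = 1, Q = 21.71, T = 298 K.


E = E0 - (RT/nF) * ln(Q)
E = -0.24 - (8.314 * 298 / (1 * 96485)) * ln(21.71)
E = -0.319 V

-0.319 V


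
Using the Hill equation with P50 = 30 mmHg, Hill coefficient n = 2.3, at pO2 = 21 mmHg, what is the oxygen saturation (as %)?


Y = pO2^n / (P50^n + pO2^n)
Y = 21^2.3 / (30^2.3 + 21^2.3)
Y = 30.57%

30.57%


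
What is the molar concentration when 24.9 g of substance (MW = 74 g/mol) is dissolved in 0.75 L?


C = (mass / MW) / volume
C = (24.9 / 74) / 0.75
C = 0.4486 M

0.4486 M


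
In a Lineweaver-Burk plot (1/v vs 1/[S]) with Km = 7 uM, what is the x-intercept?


x-intercept = -1/Km
= -1/7
= -0.1429 1/uM

-0.1429 1/uM


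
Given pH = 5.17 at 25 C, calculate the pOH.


pOH = 14 - pH
pOH = 14 - 5.17
pOH = 8.83

8.83


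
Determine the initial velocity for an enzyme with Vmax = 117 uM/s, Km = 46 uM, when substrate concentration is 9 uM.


v = Vmax * [S] / (Km + [S])
v = 117 * 9 / (46 + 9)
v = 19.1455 uM/s

19.1455 uM/s


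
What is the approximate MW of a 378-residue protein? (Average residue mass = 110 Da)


MW = n_residues * 110 Da
MW = 378 * 110
MW = 41580 Da

41580 Da


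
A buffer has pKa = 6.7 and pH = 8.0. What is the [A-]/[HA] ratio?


[A-]/[HA] = 10^(pH - pKa)
= 10^(8.0 - 6.7)
= 19.9526

19.9526


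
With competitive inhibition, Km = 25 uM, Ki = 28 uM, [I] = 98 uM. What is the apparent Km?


Km_app = Km * (1 + [I]/Ki)
Km_app = 25 * (1 + 98/28)
Km_app = 112.5 uM

112.5 uM


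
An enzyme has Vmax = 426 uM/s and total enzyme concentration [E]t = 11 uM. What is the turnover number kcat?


kcat = Vmax / [E]t
kcat = 426 / 11
kcat = 38.7273 s^-1

38.7273 s^-1


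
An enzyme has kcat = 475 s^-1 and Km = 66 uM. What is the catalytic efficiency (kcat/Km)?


Catalytic efficiency = kcat / Km
= 475 / 66
= 7.197 uM^-1*s^-1

7.197 uM^-1*s^-1


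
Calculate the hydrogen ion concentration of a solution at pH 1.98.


[H+] = 10^(-pH)
[H+] = 10^(-1.98)
[H+] = 0.0105 M

0.0105 M


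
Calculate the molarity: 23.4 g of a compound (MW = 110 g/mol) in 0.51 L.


C = (mass / MW) / volume
C = (23.4 / 110) / 0.51
C = 0.4171 M

0.4171 M


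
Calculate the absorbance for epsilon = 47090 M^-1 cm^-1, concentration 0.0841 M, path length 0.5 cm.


A = epsilon * c * l
A = 47090 * 0.0841 * 0.5
A = 1980.1345

1980.1345


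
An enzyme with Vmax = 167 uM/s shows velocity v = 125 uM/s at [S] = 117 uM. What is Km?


Km = [S] * (Vmax - v) / v
Km = 117 * (167 - 125) / 125
Km = 39.312 uM

39.312 uM


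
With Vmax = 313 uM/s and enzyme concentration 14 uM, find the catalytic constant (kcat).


kcat = Vmax / [E]t
kcat = 313 / 14
kcat = 22.3571 s^-1

22.3571 s^-1


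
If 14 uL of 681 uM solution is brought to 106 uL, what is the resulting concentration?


C2 = C1 * V1 / V2
C2 = 681 * 14 / 106
C2 = 89.9434 uM

89.9434 uM


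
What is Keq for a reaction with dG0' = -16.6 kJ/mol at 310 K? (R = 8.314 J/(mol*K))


Keq = exp(-dG0 * 1000 / (R * T))
Keq = exp(-(-16.6) * 1000 / (8.314 * 310))
Keq = 626.8761

626.8761


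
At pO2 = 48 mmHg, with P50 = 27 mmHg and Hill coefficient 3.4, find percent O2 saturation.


Y = pO2^n / (P50^n + pO2^n)
Y = 48^3.4 / (27^3.4 + 48^3.4)
Y = 87.61%

87.61%


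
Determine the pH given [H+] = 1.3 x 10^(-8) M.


pH = -log10([H+])
pH = -log10(1.3 x 10^(-8))
pH = 7.8861

7.8861


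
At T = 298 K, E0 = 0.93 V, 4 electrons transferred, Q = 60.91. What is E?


E = E0 - (RT/nF) * ln(Q)
E = 0.93 - (8.314 * 298 / (4 * 96485)) * ln(60.91)
E = 0.9036 V

0.9036 V


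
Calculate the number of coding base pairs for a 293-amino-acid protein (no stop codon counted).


Each amino acid = 1 codon = 3 bp
bp = 293 * 3 = 879 bp

879 bp


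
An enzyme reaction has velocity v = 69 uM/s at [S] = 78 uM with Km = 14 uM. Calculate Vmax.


Vmax = v * (Km + [S]) / [S]
Vmax = 69 * (14 + 78) / 78
Vmax = 81.3846 uM/s

81.3846 uM/s


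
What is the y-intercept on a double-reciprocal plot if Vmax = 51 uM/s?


y-intercept = 1/Vmax
= 1/51
= 0.0196 s/uM

0.0196 s/uM


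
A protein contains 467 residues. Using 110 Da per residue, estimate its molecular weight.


MW = n_residues * 110 Da
MW = 467 * 110
MW = 51370 Da

51370 Da


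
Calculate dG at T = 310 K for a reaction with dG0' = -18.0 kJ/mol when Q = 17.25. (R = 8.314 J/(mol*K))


dG = dG0' + RT * ln(Q) / 1000
dG = -18.0 + 8.314 * 310 * ln(17.25) / 1000
dG = -10.6602 kJ/mol

-10.6602 kJ/mol


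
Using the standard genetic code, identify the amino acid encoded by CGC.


Standard genetic code lookup.
Codon CGC -> Arg

Arg


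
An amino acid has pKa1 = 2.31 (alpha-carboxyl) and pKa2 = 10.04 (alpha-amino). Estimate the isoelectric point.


pI = (pKa1 + pKa2) / 2
pI = (2.31 + 10.04) / 2
pI = 6.175

6.175


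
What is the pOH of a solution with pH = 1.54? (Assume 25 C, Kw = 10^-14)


pOH = 14 - pH
pOH = 14 - 1.54
pOH = 12.46

12.46


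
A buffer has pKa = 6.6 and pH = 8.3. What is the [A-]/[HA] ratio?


[A-]/[HA] = 10^(pH - pKa)
= 10^(8.3 - 6.6)
= 50.1187

50.1187


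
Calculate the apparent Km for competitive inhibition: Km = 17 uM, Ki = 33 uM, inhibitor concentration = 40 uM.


Km_app = Km * (1 + [I]/Ki)
Km_app = 17 * (1 + 40/33)
Km_app = 37.6061 uM

37.6061 uM


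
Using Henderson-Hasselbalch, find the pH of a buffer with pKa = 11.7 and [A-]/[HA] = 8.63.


pH = pKa + log10([A-]/[HA])
pH = 11.7 + log10(8.63)
pH = 12.636

12.636


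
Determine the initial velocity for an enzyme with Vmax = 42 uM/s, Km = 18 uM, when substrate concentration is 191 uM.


v = Vmax * [S] / (Km + [S])
v = 42 * 191 / (18 + 191)
v = 38.3828 uM/s

38.3828 uM/s


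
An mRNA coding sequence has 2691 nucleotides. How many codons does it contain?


codons = nucleotides / 3
codons = 2691 / 3 = 897

897


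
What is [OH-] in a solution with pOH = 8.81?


[OH-] = 10^(-pOH)
[OH-] = 10^(-8.81)
[OH-] = 1.549e-09 M

1.549e-09 M


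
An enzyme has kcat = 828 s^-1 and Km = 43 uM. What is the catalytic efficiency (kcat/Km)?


Catalytic efficiency = kcat / Km
= 828 / 43
= 19.2558 uM^-1*s^-1

19.2558 uM^-1*s^-1


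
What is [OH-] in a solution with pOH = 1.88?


[OH-] = 10^(-pOH)
[OH-] = 10^(-1.88)
[OH-] = 0.0132 M

0.0132 M


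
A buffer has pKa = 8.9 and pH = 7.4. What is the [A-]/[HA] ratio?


[A-]/[HA] = 10^(pH - pKa)
= 10^(7.4 - 8.9)
= 0.0316

0.0316


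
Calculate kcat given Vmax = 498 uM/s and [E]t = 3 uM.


kcat = Vmax / [E]t
kcat = 498 / 3
kcat = 166.0 s^-1

166.0 s^-1


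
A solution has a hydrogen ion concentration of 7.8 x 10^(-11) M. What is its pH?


pH = -log10([H+])
pH = -log10(7.8 x 10^(-11))
pH = 10.1079

10.1079


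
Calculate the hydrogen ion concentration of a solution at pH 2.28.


[H+] = 10^(-pH)
[H+] = 10^(-2.28)
[H+] = 0.0052 M

0.0052 M


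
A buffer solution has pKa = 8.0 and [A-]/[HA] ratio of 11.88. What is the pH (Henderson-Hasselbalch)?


pH = pKa + log10([A-]/[HA])
pH = 8.0 + log10(11.88)
pH = 9.0748

9.0748


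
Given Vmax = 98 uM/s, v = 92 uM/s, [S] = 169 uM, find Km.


Km = [S] * (Vmax - v) / v
Km = 169 * (98 - 92) / 92
Km = 11.0217 uM

11.0217 uM


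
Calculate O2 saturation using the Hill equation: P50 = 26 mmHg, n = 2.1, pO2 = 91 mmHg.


Y = pO2^n / (P50^n + pO2^n)
Y = 91^2.1 / (26^2.1 + 91^2.1)
Y = 93.28%

93.28%


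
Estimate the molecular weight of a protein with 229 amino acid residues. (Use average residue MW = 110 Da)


MW = n_residues * 110 Da
MW = 229 * 110
MW = 25190 Da

25190 Da


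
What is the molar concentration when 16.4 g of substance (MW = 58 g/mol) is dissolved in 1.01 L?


C = (mass / MW) / volume
C = (16.4 / 58) / 1.01
C = 0.28 M

0.28 M


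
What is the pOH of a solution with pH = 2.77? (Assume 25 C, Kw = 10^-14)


pOH = 14 - pH
pOH = 14 - 2.77
pOH = 11.23

11.23


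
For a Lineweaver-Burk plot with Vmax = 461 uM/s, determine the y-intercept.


y-intercept = 1/Vmax
= 1/461
= 0.0022 s/uM

0.0022 s/uM


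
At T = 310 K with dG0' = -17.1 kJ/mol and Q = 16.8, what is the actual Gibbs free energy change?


dG = dG0' + RT * ln(Q) / 1000
dG = -17.1 + 8.314 * 310 * ln(16.8) / 1000
dG = -9.8283 kJ/mol

-9.8283 kJ/mol


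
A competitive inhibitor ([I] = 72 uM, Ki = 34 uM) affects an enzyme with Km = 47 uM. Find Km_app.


Km_app = Km * (1 + [I]/Ki)
Km_app = 47 * (1 + 72/34)
Km_app = 146.5294 uM

146.5294 uM


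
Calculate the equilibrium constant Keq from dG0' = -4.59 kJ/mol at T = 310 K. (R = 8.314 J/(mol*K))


Keq = exp(-dG0 * 1000 / (R * T))
Keq = exp(-(-4.59) * 1000 / (8.314 * 310))
Keq = 5.9352

5.9352


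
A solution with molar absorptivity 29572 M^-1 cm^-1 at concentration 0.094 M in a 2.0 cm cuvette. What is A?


A = epsilon * c * l
A = 29572 * 0.094 * 2.0
A = 5559.536

5559.536


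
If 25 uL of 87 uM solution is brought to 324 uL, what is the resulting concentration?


C2 = C1 * V1 / V2
C2 = 87 * 25 / 324
C2 = 6.713 uM

6.713 uM


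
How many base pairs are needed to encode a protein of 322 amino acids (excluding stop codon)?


Each amino acid = 1 codon = 3 bp
bp = 322 * 3 = 966 bp

966 bp


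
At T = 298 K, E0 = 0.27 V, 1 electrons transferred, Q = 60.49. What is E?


E = E0 - (RT/nF) * ln(Q)
E = 0.27 - (8.314 * 298 / (1 * 96485)) * ln(60.49)
E = 0.1647 V

0.1647 V


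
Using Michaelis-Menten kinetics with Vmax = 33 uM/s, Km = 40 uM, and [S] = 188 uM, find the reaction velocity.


v = Vmax * [S] / (Km + [S])
v = 33 * 188 / (40 + 188)
v = 27.2105 uM/s

27.2105 uM/s


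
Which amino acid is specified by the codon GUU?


Standard genetic code lookup.
Codon GUU -> Val

Val


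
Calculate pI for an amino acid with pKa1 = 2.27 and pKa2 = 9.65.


pI = (pKa1 + pKa2) / 2
pI = (2.27 + 9.65) / 2
pI = 5.96

5.96


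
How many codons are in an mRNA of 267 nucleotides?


codons = nucleotides / 3
codons = 267 / 3 = 89

89


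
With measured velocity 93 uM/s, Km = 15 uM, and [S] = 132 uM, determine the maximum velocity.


Vmax = v * (Km + [S]) / [S]
Vmax = 93 * (15 + 132) / 132
Vmax = 103.5682 uM/s

103.5682 uM/s


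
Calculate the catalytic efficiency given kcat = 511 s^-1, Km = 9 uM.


Catalytic efficiency = kcat / Km
= 511 / 9
= 56.7778 uM^-1*s^-1

56.7778 uM^-1*s^-1


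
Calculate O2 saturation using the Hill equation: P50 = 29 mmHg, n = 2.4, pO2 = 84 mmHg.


Y = pO2^n / (P50^n + pO2^n)
Y = 84^2.4 / (29^2.4 + 84^2.4)
Y = 92.77%

92.77%


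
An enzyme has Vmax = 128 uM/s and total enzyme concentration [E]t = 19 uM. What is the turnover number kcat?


kcat = Vmax / [E]t
kcat = 128 / 19
kcat = 6.7368 s^-1

6.7368 s^-1


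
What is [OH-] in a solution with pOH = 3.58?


[OH-] = 10^(-pOH)
[OH-] = 10^(-3.58)
[OH-] = 2.630e-04 M

2.630e-04 M


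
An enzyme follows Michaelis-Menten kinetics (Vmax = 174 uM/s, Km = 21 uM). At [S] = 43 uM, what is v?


v = Vmax * [S] / (Km + [S])
v = 174 * 43 / (21 + 43)
v = 116.9062 uM/s

116.9062 uM/s


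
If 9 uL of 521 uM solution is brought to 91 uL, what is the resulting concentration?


C2 = C1 * V1 / V2
C2 = 521 * 9 / 91
C2 = 51.5275 uM

51.5275 uM


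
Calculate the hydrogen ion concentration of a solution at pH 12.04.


[H+] = 10^(-pH)
[H+] = 10^(-12.04)
[H+] = 9.120e-13 M

9.120e-13 M


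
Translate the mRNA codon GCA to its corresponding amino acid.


Standard genetic code lookup.
Codon GCA -> Ala

Ala


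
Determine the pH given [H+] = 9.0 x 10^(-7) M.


pH = -log10([H+])
pH = -log10(9.0 x 10^(-7))
pH = 6.0458

6.0458


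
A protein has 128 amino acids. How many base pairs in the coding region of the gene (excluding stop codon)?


Each amino acid = 1 codon = 3 bp
bp = 128 * 3 = 384 bp

384 bp


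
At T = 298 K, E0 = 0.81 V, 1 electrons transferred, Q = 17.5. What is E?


E = E0 - (RT/nF) * ln(Q)
E = 0.81 - (8.314 * 298 / (1 * 96485)) * ln(17.5)
E = 0.7365 V

0.7365 V


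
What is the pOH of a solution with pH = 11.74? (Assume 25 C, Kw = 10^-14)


pOH = 14 - pH
pOH = 14 - 11.74
pOH = 2.26

2.26


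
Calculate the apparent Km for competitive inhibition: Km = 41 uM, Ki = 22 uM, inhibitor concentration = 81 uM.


Km_app = Km * (1 + [I]/Ki)
Km_app = 41 * (1 + 81/22)
Km_app = 191.9545 uM

191.9545 uM


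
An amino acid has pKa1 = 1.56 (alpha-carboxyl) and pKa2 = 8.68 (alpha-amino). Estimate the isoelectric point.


pI = (pKa1 + pKa2) / 2
pI = (1.56 + 8.68) / 2
pI = 5.12

5.12


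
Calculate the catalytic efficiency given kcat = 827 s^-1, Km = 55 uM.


Catalytic efficiency = kcat / Km
= 827 / 55
= 15.0364 uM^-1*s^-1

15.0364 uM^-1*s^-1


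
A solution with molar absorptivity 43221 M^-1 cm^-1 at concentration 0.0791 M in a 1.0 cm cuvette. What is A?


A = epsilon * c * l
A = 43221 * 0.0791 * 1.0
A = 3418.7811

3418.7811


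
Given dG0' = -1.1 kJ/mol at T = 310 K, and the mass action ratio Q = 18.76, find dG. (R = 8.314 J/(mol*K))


dG = dG0' + RT * ln(Q) / 1000
dG = -1.1 + 8.314 * 310 * ln(18.76) / 1000
dG = 6.4561 kJ/mol

6.4561 kJ/mol


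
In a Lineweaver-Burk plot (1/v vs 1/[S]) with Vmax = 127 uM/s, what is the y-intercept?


y-intercept = 1/Vmax
= 1/127
= 0.0079 s/uM

0.0079 s/uM


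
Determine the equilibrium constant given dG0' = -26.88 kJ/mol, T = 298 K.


Keq = exp(-dG0 * 1000 / (R * T))
Keq = exp(-(-26.88) * 1000 / (8.314 * 298))
Keq = 51499.7135

51499.7135


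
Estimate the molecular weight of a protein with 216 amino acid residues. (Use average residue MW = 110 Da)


MW = n_residues * 110 Da
MW = 216 * 110
MW = 23760 Da

23760 Da


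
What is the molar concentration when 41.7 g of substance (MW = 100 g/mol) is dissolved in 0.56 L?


C = (mass / MW) / volume
C = (41.7 / 100) / 0.56
C = 0.7446 M

0.7446 M


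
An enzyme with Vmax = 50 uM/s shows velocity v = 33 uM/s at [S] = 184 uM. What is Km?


Km = [S] * (Vmax - v) / v
Km = 184 * (50 - 33) / 33
Km = 94.7879 uM

94.7879 uM


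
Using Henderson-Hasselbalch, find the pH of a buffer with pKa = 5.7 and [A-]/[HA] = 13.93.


pH = pKa + log10([A-]/[HA])
pH = 5.7 + log10(13.93)
pH = 6.844

6.844


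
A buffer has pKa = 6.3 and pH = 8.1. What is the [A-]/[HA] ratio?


[A-]/[HA] = 10^(pH - pKa)
= 10^(8.1 - 6.3)
= 63.0957

63.0957


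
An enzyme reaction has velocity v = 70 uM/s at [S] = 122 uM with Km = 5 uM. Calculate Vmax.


Vmax = v * (Km + [S]) / [S]
Vmax = 70 * (5 + 122) / 122
Vmax = 72.8689 uM/s

72.8689 uM/s


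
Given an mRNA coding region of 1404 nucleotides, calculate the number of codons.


codons = nucleotides / 3
codons = 1404 / 3 = 468

468


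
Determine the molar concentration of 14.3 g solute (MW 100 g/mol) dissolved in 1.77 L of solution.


C = (mass / MW) / volume
C = (14.3 / 100) / 1.77
C = 0.0808 M

0.0808 M


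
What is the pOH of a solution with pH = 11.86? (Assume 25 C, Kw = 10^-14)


pOH = 14 - pH
pOH = 14 - 11.86
pOH = 2.14

2.14


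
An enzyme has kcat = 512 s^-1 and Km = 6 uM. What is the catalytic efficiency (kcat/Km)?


Catalytic efficiency = kcat / Km
= 512 / 6
= 85.3333 uM^-1*s^-1

85.3333 uM^-1*s^-1


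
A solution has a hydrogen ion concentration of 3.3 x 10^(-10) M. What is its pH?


pH = -log10([H+])
pH = -log10(3.3 x 10^(-10))
pH = 9.4815

9.4815


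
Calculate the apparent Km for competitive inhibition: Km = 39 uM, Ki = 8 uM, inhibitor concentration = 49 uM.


Km_app = Km * (1 + [I]/Ki)
Km_app = 39 * (1 + 49/8)
Km_app = 277.875 uM

277.875 uM


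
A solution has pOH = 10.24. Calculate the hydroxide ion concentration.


[OH-] = 10^(-pOH)
[OH-] = 10^(-10.24)
[OH-] = 5.754e-11 M

5.754e-11 M


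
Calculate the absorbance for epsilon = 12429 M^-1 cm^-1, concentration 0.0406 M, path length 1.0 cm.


A = epsilon * c * l
A = 12429 * 0.0406 * 1.0
A = 504.6174

504.6174


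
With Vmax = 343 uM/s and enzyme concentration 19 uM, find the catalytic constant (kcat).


kcat = Vmax / [E]t
kcat = 343 / 19
kcat = 18.0526 s^-1

18.0526 s^-1


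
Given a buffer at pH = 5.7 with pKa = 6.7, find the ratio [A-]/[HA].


[A-]/[HA] = 10^(pH - pKa)
= 10^(5.7 - 6.7)
= 0.1

0.1


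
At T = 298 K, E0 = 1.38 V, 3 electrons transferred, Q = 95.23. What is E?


E = E0 - (RT/nF) * ln(Q)
E = 1.38 - (8.314 * 298 / (3 * 96485)) * ln(95.23)
E = 1.341 V

1.341 V


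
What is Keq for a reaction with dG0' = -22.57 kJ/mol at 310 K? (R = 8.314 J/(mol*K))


Keq = exp(-dG0 * 1000 / (R * T))
Keq = exp(-(-22.57) * 1000 / (8.314 * 310))
Keq = 6355.594

6355.594


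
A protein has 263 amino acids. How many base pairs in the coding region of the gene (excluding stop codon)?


Each amino acid = 1 codon = 3 bp
bp = 263 * 3 = 789 bp

789 bp


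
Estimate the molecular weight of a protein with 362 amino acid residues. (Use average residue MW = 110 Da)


MW = n_residues * 110 Da
MW = 362 * 110
MW = 39820 Da

39820 Da


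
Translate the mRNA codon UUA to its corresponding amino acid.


Standard genetic code lookup.
Codon UUA -> Leu

Leu


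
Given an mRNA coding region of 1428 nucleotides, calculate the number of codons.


codons = nucleotides / 3
codons = 1428 / 3 = 476

476


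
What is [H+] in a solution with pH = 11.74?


[H+] = 10^(-pH)
[H+] = 10^(-11.74)
[H+] = 1.820e-12 M

1.820e-12 M


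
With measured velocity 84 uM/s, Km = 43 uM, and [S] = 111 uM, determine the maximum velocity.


Vmax = v * (Km + [S]) / [S]
Vmax = 84 * (43 + 111) / 111
Vmax = 116.5405 uM/s

116.5405 uM/s


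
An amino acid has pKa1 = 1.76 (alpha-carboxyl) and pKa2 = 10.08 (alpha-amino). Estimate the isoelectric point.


pI = (pKa1 + pKa2) / 2
pI = (1.76 + 10.08) / 2
pI = 5.92

5.92


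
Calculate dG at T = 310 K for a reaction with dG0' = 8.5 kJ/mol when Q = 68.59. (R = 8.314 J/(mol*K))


dG = dG0' + RT * ln(Q) / 1000
dG = 8.5 + 8.314 * 310 * ln(68.59) / 1000
dG = 19.3974 kJ/mol

19.3974 kJ/mol


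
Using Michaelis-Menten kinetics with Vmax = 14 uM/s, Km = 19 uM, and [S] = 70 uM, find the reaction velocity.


v = Vmax * [S] / (Km + [S])
v = 14 * 70 / (19 + 70)
v = 11.0112 uM/s

11.0112 uM/s


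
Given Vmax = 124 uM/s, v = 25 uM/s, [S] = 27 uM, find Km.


Km = [S] * (Vmax - v) / v
Km = 27 * (124 - 25) / 25
Km = 106.92 uM

106.92 uM


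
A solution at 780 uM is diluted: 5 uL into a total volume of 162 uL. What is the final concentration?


C2 = C1 * V1 / V2
C2 = 780 * 5 / 162
C2 = 24.0741 uM

24.0741 uM


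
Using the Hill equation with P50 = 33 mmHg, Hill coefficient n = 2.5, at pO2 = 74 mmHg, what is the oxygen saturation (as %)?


Y = pO2^n / (P50^n + pO2^n)
Y = 74^2.5 / (33^2.5 + 74^2.5)
Y = 88.28%

88.28%


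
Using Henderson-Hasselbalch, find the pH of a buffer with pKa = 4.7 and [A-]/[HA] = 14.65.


pH = pKa + log10([A-]/[HA])
pH = 4.7 + log10(14.65)
pH = 5.8658

5.8658


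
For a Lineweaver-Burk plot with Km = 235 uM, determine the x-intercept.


x-intercept = -1/Km
= -1/235
= -0.0043 1/uM

-0.0043 1/uM


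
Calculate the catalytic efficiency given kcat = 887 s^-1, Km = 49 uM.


Catalytic efficiency = kcat / Km
= 887 / 49
= 18.102 uM^-1*s^-1

18.102 uM^-1*s^-1


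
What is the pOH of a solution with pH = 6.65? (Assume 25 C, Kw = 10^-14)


pOH = 14 - pH
pOH = 14 - 6.65
pOH = 7.35

7.35


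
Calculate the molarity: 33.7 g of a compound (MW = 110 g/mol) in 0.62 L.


C = (mass / MW) / volume
C = (33.7 / 110) / 0.62
C = 0.4941 M

0.4941 M


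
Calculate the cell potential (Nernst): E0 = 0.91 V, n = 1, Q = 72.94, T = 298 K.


E = E0 - (RT/nF) * ln(Q)
E = 0.91 - (8.314 * 298 / (1 * 96485)) * ln(72.94)
E = 0.7998 V

0.7998 V


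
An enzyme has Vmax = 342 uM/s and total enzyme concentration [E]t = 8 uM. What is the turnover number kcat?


kcat = Vmax / [E]t
kcat = 342 / 8
kcat = 42.75 s^-1

42.75 s^-1


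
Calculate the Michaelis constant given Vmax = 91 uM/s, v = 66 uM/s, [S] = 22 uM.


Km = [S] * (Vmax - v) / v
Km = 22 * (91 - 66) / 66
Km = 8.3333 uM

8.3333 uM


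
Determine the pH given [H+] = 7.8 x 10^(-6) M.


pH = -log10([H+])
pH = -log10(7.8 x 10^(-6))
pH = 5.1079

5.1079


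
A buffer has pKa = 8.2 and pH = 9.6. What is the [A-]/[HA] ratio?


[A-]/[HA] = 10^(pH - pKa)
= 10^(9.6 - 8.2)
= 25.1189

25.1189


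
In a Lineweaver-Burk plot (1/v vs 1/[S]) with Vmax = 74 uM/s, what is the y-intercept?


y-intercept = 1/Vmax
= 1/74
= 0.0135 s/uM

0.0135 s/uM


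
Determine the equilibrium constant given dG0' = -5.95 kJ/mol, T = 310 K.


Keq = exp(-dG0 * 1000 / (R * T))
Keq = exp(-(-5.95) * 1000 / (8.314 * 310))
Keq = 10.0601

10.0601


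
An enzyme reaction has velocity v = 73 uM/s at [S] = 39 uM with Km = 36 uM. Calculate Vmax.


Vmax = v * (Km + [S]) / [S]
Vmax = 73 * (36 + 39) / 39
Vmax = 140.3846 uM/s

140.3846 uM/s


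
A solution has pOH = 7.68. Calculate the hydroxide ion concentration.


[OH-] = 10^(-pOH)
[OH-] = 10^(-7.68)
[OH-] = 2.089e-08 M

2.089e-08 M


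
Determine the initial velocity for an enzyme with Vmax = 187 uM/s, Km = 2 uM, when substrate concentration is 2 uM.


v = Vmax * [S] / (Km + [S])
v = 187 * 2 / (2 + 2)
v = 93.5 uM/s

93.5 uM/s


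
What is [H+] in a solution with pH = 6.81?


[H+] = 10^(-pH)
[H+] = 10^(-6.81)
[H+] = 1.549e-07 M

1.549e-07 M


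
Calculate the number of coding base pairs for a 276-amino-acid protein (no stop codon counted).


Each amino acid = 1 codon = 3 bp
bp = 276 * 3 = 828 bp

828 bp


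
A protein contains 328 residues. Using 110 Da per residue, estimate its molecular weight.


MW = n_residues * 110 Da
MW = 328 * 110
MW = 36080 Da

36080 Da


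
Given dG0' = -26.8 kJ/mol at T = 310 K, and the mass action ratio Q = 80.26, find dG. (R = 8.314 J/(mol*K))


dG = dG0' + RT * ln(Q) / 1000
dG = -26.8 + 8.314 * 310 * ln(80.26) / 1000
dG = -15.4977 kJ/mol

-15.4977 kJ/mol


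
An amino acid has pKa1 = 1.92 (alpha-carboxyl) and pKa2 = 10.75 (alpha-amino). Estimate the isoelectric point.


pI = (pKa1 + pKa2) / 2
pI = (1.92 + 10.75) / 2
pI = 6.335

6.335


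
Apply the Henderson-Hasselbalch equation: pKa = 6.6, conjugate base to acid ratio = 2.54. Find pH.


pH = pKa + log10([A-]/[HA])
pH = 6.6 + log10(2.54)
pH = 7.0048

7.0048


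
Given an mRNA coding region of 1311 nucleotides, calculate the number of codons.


codons = nucleotides / 3
codons = 1311 / 3 = 437

437


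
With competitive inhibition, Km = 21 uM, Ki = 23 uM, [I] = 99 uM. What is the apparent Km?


Km_app = Km * (1 + [I]/Ki)
Km_app = 21 * (1 + 99/23)
Km_app = 111.3913 uM

111.3913 uM


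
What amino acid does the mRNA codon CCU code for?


Standard genetic code lookup.
Codon CCU -> Pro

Pro


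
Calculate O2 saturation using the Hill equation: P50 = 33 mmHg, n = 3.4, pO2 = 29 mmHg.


Y = pO2^n / (P50^n + pO2^n)
Y = 29^3.4 / (33^3.4 + 29^3.4)
Y = 39.19%

39.19%


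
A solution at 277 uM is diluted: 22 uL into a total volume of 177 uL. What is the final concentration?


C2 = C1 * V1 / V2
C2 = 277 * 22 / 177
C2 = 34.4294 uM

34.4294 uM


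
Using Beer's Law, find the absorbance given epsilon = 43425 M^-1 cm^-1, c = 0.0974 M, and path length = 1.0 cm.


A = epsilon * c * l
A = 43425 * 0.0974 * 1.0
A = 4229.595

4229.595


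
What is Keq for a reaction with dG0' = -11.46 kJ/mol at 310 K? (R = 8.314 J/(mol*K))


Keq = exp(-dG0 * 1000 / (R * T))
Keq = exp(-(-11.46) * 1000 / (8.314 * 310))
Keq = 85.3231

85.3231


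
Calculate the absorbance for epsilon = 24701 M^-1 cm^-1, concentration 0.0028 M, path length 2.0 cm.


A = epsilon * c * l
A = 24701 * 0.0028 * 2.0
A = 138.3256

138.3256


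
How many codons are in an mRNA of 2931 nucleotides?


codons = nucleotides / 3
codons = 2931 / 3 = 977

977


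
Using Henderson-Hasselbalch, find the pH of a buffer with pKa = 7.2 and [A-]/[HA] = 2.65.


pH = pKa + log10([A-]/[HA])
pH = 7.2 + log10(2.65)
pH = 7.6232

7.6232


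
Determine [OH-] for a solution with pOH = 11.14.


[OH-] = 10^(-pOH)
[OH-] = 10^(-11.14)
[OH-] = 7.244e-12 M

7.244e-12 M


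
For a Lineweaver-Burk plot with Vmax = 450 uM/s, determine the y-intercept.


y-intercept = 1/Vmax
= 1/450
= 0.0022 s/uM

0.0022 s/uM


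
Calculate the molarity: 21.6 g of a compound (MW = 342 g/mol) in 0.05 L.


C = (mass / MW) / volume
C = (21.6 / 342) / 0.05
C = 1.2632 M

1.2632 M


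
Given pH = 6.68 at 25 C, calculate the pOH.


pOH = 14 - pH
pOH = 14 - 6.68
pOH = 7.32

7.32


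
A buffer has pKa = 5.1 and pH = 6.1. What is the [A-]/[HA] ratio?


[A-]/[HA] = 10^(pH - pKa)
= 10^(6.1 - 5.1)
= 10.0

10.0


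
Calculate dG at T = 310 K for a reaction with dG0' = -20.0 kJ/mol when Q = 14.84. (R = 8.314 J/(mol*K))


dG = dG0' + RT * ln(Q) / 1000
dG = -20.0 + 8.314 * 310 * ln(14.84) / 1000
dG = -13.0481 kJ/mol

-13.0481 kJ/mol


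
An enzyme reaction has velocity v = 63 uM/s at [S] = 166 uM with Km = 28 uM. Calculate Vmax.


Vmax = v * (Km + [S]) / [S]
Vmax = 63 * (28 + 166) / 166
Vmax = 73.6265 uM/s

73.6265 uM/s


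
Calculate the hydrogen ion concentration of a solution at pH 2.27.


[H+] = 10^(-pH)
[H+] = 10^(-2.27)
[H+] = 0.0054 M

0.0054 M


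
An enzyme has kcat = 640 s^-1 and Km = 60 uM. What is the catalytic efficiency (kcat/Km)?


Catalytic efficiency = kcat / Km
= 640 / 60
= 10.6667 uM^-1*s^-1

10.6667 uM^-1*s^-1


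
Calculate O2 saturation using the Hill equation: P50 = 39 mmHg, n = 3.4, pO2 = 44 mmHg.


Y = pO2^n / (P50^n + pO2^n)
Y = 44^3.4 / (39^3.4 + 44^3.4)
Y = 60.11%

60.11%


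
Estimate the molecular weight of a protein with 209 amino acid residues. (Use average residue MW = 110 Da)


MW = n_residues * 110 Da
MW = 209 * 110
MW = 22990 Da

22990 Da


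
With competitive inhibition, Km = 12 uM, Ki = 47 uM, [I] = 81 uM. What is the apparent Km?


Km_app = Km * (1 + [I]/Ki)
Km_app = 12 * (1 + 81/47)
Km_app = 32.6809 uM

32.6809 uM


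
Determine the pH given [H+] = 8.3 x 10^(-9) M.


pH = -log10([H+])
pH = -log10(8.3 x 10^(-9))
pH = 8.0809

8.0809


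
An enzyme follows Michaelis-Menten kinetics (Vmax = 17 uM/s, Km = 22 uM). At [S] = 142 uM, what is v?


v = Vmax * [S] / (Km + [S])
v = 17 * 142 / (22 + 142)
v = 14.7195 uM/s

14.7195 uM/s


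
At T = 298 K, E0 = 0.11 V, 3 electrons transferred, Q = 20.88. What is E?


E = E0 - (RT/nF) * ln(Q)
E = 0.11 - (8.314 * 298 / (3 * 96485)) * ln(20.88)
E = 0.084 V

0.084 V


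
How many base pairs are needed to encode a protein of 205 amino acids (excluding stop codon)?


Each amino acid = 1 codon = 3 bp
bp = 205 * 3 = 615 bp

615 bp


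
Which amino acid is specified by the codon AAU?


Standard genetic code lookup.
Codon AAU -> Asn

Asn


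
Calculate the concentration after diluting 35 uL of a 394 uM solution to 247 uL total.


C2 = C1 * V1 / V2
C2 = 394 * 35 / 247
C2 = 55.83 uM

55.83 uM


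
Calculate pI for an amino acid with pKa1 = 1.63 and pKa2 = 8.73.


pI = (pKa1 + pKa2) / 2
pI = (1.63 + 8.73) / 2
pI = 5.18

5.18


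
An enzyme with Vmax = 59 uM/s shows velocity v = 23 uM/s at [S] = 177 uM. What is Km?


Km = [S] * (Vmax - v) / v
Km = 177 * (59 - 23) / 23
Km = 277.0435 uM

277.0435 uM


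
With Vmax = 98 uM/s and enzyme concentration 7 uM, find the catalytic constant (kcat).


kcat = Vmax / [E]t
kcat = 98 / 7
kcat = 14.0 s^-1

14.0 s^-1


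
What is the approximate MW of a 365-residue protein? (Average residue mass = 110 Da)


MW = n_residues * 110 Da
MW = 365 * 110
MW = 40150 Da

40150 Da


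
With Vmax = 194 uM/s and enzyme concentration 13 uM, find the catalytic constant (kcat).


kcat = Vmax / [E]t
kcat = 194 / 13
kcat = 14.9231 s^-1

14.9231 s^-1


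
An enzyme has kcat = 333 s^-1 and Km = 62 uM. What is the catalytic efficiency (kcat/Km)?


Catalytic efficiency = kcat / Km
= 333 / 62
= 5.371 uM^-1*s^-1

5.371 uM^-1*s^-1


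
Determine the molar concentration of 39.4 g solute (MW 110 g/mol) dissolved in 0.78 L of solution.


C = (mass / MW) / volume
C = (39.4 / 110) / 0.78
C = 0.4592 M

0.4592 M


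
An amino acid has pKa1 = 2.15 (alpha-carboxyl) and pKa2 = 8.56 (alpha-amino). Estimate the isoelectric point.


pI = (pKa1 + pKa2) / 2
pI = (2.15 + 8.56) / 2
pI = 5.355

5.355


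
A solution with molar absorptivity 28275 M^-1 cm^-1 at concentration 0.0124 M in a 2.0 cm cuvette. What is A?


A = epsilon * c * l
A = 28275 * 0.0124 * 2.0
A = 701.22

701.22


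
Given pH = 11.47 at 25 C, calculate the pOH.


pOH = 14 - pH
pOH = 14 - 11.47
pOH = 2.53

2.53


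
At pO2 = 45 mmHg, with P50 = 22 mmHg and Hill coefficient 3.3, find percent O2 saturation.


Y = pO2^n / (P50^n + pO2^n)
Y = 45^3.3 / (22^3.3 + 45^3.3)
Y = 91.38%

91.38%


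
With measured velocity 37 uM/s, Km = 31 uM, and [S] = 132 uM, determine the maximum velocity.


Vmax = v * (Km + [S]) / [S]
Vmax = 37 * (31 + 132) / 132
Vmax = 45.6894 uM/s

45.6894 uM/s


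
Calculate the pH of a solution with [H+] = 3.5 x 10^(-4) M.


pH = -log10([H+])
pH = -log10(3.5 x 10^(-4))
pH = 3.4559

3.4559


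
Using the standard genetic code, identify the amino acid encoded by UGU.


Standard genetic code lookup.
Codon UGU -> Cys

Cys


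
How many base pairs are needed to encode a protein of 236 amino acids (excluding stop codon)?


Each amino acid = 1 codon = 3 bp
bp = 236 * 3 = 708 bp

708 bp


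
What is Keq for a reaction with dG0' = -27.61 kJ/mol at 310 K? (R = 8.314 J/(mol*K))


Keq = exp(-dG0 * 1000 / (R * T))
Keq = exp(-(-27.61) * 1000 / (8.314 * 310))
Keq = 44918.0571

44918.0571


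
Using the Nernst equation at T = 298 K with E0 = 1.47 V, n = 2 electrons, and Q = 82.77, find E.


E = E0 - (RT/nF) * ln(Q)
E = 1.47 - (8.314 * 298 / (2 * 96485)) * ln(82.77)
E = 1.4133 V

1.4133 V


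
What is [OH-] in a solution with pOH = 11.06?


[OH-] = 10^(-pOH)
[OH-] = 10^(-11.06)
[OH-] = 8.710e-12 M

8.710e-12 M


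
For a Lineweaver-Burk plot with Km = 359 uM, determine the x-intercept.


x-intercept = -1/Km
= -1/359
= -0.0028 1/uM

-0.0028 1/uM


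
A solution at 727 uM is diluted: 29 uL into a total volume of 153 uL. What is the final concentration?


C2 = C1 * V1 / V2
C2 = 727 * 29 / 153
C2 = 137.7974 uM

137.7974 uM


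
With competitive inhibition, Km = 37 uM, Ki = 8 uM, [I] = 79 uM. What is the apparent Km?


Km_app = Km * (1 + [I]/Ki)
Km_app = 37 * (1 + 79/8)
Km_app = 402.375 uM

402.375 uM


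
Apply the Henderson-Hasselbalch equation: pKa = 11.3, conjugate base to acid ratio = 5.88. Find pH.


pH = pKa + log10([A-]/[HA])
pH = 11.3 + log10(5.88)
pH = 12.0694

12.0694


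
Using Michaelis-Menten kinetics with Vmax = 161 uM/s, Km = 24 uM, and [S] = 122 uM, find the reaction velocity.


v = Vmax * [S] / (Km + [S])
v = 161 * 122 / (24 + 122)
v = 134.5342 uM/s

134.5342 uM/s


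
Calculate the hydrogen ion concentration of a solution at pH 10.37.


[H+] = 10^(-pH)
[H+] = 10^(-10.37)
[H+] = 4.266e-11 M

4.266e-11 M


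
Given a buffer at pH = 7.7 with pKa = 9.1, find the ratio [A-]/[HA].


[A-]/[HA] = 10^(pH - pKa)
= 10^(7.7 - 9.1)
= 0.0398

0.0398


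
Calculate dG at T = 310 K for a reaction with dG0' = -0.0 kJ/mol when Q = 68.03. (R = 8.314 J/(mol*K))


dG = dG0' + RT * ln(Q) / 1000
dG = -0.0 + 8.314 * 310 * ln(68.03) / 1000
dG = 10.8762 kJ/mol

10.8762 kJ/mol


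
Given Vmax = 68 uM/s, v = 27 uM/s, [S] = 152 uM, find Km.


Km = [S] * (Vmax - v) / v
Km = 152 * (68 - 27) / 27
Km = 230.8148 uM

230.8148 uM


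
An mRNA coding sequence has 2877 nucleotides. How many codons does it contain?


codons = nucleotides / 3
codons = 2877 / 3 = 959

959


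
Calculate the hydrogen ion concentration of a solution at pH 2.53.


[H+] = 10^(-pH)
[H+] = 10^(-2.53)
[H+] = 0.003 M

0.003 M


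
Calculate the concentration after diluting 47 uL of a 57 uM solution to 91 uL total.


C2 = C1 * V1 / V2
C2 = 57 * 47 / 91
C2 = 29.4396 uM

29.4396 uM


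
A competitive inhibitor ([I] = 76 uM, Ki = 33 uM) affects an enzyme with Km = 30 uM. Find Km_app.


Km_app = Km * (1 + [I]/Ki)
Km_app = 30 * (1 + 76/33)
Km_app = 99.0909 uM

99.0909 uM


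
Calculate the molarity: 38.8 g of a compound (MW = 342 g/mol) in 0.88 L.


C = (mass / MW) / volume
C = (38.8 / 342) / 0.88
C = 0.1289 M

0.1289 M


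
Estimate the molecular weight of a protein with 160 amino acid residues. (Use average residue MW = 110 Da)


MW = n_residues * 110 Da
MW = 160 * 110
MW = 17600 Da

17600 Da


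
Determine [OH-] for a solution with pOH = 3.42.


[OH-] = 10^(-pOH)
[OH-] = 10^(-3.42)
[OH-] = 3.802e-04 M

3.802e-04 M


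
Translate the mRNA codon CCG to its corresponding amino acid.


Standard genetic code lookup.
Codon CCG -> Pro

Pro


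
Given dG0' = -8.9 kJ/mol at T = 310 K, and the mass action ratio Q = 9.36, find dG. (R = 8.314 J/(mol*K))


dG = dG0' + RT * ln(Q) / 1000
dG = -8.9 + 8.314 * 310 * ln(9.36) / 1000
dG = -3.1359 kJ/mol

-3.1359 kJ/mol


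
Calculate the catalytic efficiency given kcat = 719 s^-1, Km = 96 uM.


Catalytic efficiency = kcat / Km
= 719 / 96
= 7.4896 uM^-1*s^-1

7.4896 uM^-1*s^-1


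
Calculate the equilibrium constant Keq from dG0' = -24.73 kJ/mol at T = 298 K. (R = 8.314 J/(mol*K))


Keq = exp(-dG0 * 1000 / (R * T))
Keq = exp(-(-24.73) * 1000 / (8.314 * 298))
Keq = 21623.7267

21623.7267
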